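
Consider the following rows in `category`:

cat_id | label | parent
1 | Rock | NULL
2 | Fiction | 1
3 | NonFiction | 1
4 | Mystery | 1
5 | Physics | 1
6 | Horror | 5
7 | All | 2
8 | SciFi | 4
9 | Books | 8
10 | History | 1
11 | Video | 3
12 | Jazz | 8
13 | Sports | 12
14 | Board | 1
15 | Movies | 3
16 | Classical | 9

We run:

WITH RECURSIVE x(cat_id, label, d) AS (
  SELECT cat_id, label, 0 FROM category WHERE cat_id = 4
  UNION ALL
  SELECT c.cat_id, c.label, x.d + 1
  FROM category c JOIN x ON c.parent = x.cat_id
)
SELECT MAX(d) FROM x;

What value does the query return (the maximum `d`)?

Base: cat_id=4 (Mystery) at d 0.
Iteration 1: rows with parent in {4} -> SciFi (id 8, d 1).
Iteration 2: rows with parent in {8} -> Books (id 9, d 2), Jazz (id 12, d 2).
Iteration 3: rows with parent in {9,12} -> Sports (id 13, d 3), Classical (id 16, d 3).
Iteration 4: no rows with parent in {13,16}; recursion stops.
d values: 0, 1, 2, 2, 3, 3; the maximum is 3.

3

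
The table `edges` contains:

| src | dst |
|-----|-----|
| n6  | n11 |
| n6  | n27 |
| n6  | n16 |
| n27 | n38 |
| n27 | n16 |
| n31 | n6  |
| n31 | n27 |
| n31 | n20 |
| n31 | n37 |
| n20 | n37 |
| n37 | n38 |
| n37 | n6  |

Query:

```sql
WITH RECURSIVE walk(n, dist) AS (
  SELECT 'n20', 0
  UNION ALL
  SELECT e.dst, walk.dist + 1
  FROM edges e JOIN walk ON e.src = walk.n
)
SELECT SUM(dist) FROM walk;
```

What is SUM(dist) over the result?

Base: (n20, dist=0).
Iteration 1: edges from {n20} -> (n37, dist=1).
Iteration 2: edges from {n37} -> (n38, dist=2), (n6, dist=2).
Iteration 3: edges from {n38,n6} -> (n11, dist=3), (n16, dist=3), (n27, dist=3).
Iteration 4: edges from {n11,n16,n27} -> (n16, dist=4), (n38, dist=4).
Iteration 5: no outgoing edges from {n16,n38}; recursion stops.
SUM(dist) = 0 + 1 + 2 + 2 + 3 + 3 + 3 + 4 + 4 = 22.

22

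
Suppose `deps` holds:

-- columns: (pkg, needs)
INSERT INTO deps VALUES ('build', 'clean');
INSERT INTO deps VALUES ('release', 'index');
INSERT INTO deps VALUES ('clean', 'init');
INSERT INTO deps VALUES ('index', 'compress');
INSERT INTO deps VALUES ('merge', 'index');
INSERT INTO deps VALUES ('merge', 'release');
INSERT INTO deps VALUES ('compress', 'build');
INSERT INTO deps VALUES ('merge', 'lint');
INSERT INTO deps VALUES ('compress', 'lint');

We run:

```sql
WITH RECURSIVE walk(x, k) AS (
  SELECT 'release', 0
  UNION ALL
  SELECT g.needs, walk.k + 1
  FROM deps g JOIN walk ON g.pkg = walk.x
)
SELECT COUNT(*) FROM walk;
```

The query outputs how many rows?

Base: (release, k=0).
Iteration 1: edges from {release} -> (index, k=1).
Iteration 2: edges from {index} -> (compress, k=2).
Iteration 3: edges from {compress} -> (build, k=3), (lint, k=3).
Iteration 4: edges from {build,lint} -> (clean, k=4).
Iteration 5: edges from {clean} -> (init, k=5).
Iteration 6: no outgoing edges from {init}; recursion stops.
Total rows emitted: 7.

7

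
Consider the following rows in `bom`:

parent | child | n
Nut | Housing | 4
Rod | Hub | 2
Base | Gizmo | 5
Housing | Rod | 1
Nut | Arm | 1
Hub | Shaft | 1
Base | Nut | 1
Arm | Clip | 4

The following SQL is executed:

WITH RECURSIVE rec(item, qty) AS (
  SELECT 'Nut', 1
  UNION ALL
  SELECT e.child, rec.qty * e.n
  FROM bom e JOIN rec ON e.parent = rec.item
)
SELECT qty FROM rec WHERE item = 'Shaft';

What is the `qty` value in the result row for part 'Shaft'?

Base: (Nut, qty=1).
Iteration 1: components of {Nut} -> Arm = 1*1 = 1, Housing = 1*4 = 4.
Iteration 2: components of {Arm,Housing} -> Clip = 1*4 = 4, Rod = 4*1 = 4.
Iteration 3: components of {Clip,Rod} -> Hub = 4*2 = 8.
Iteration 4: components of {Hub} -> Shaft = 8*1 = 8.
Iteration 5: no further components; recursion stops.

8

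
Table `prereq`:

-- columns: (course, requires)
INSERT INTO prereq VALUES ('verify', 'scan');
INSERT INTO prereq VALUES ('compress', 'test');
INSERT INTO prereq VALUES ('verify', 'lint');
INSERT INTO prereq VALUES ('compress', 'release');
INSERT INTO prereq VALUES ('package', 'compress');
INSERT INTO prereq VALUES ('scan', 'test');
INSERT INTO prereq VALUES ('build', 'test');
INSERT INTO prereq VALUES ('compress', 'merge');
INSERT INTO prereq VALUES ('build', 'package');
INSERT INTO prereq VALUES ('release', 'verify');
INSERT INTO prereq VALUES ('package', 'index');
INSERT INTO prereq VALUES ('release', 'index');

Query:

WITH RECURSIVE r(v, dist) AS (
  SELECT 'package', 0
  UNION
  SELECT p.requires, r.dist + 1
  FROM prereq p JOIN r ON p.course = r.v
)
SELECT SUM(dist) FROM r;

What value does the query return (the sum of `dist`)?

27

Base: (package, dist=0).
Iteration 1: edges from {package} -> (compress, dist=1), (index, dist=1).
Iteration 2: edges from {compress,index} -> (merge, dist=2), (release, dist=2), (test, dist=2).
Iteration 3: edges from {merge,release,test} -> (index, dist=3), (verify, dist=3).
Iteration 4: edges from {index,verify} -> (lint, dist=4), (scan, dist=4).
Iteration 5: edges from {lint,scan} -> (test, dist=5).
Iteration 6: no outgoing edges from {test}; recursion stops.
SUM(dist) = 0 + 1 + 1 + 2 + 2 + 2 + 3 + 3 + 4 + 4 + 5 = 27.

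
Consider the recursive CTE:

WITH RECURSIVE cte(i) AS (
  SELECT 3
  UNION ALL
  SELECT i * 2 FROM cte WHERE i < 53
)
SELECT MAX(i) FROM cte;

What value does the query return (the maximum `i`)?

Base: i=3.
Iteration 1: 3 < 53 holds -> i = 3 * 2 = 6.
Iteration 2: 6 < 53 holds -> i = 6 * 2 = 12.
Iteration 3: 12 < 53 holds -> i = 12 * 2 = 24.
Iteration 4: 24 < 53 holds -> i = 24 * 2 = 48.
Iteration 5: 48 < 53 holds -> i = 48 * 2 = 96.
Iteration 6: 96 < 53 fails; recursion stops.
i values: 3, 6, 12, 24, 48, 96; the maximum is 96.

96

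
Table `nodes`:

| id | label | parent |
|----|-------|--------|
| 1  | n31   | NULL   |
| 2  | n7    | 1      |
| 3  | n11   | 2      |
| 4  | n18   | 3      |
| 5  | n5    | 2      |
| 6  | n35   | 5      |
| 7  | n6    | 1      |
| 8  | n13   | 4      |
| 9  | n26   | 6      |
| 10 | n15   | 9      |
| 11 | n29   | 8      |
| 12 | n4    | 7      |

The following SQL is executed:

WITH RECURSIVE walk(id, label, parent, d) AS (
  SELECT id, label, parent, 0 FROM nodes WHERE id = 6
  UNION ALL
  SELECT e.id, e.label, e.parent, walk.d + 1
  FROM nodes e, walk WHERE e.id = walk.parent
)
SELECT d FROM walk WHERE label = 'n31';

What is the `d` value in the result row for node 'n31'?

Base: id=6 (n35), parent=5, d 0.
Iteration 1: join on id=5 -> n5 (id 5, parent=2, d 1).
Iteration 2: join on id=2 -> n7 (id 2, parent=1, d 2).
Iteration 3: join on id=1 -> n31 (id 1, parent=NULL, d 3).
Iteration 4: parent is NULL; no match; recursion stops.

3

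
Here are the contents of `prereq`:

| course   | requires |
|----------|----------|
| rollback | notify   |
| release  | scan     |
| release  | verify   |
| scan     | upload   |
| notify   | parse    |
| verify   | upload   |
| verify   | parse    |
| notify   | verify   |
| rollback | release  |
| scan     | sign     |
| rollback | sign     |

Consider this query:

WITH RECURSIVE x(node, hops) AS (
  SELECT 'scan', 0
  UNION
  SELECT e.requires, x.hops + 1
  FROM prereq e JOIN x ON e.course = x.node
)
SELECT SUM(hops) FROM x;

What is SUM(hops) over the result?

2

Base: (scan, hops=0).
Iteration 1: edges from {scan} -> (sign, hops=1), (upload, hops=1).
Iteration 2: no outgoing edges from {sign,upload}; recursion stops.
SUM(hops) = 0 + 1 + 1 = 2.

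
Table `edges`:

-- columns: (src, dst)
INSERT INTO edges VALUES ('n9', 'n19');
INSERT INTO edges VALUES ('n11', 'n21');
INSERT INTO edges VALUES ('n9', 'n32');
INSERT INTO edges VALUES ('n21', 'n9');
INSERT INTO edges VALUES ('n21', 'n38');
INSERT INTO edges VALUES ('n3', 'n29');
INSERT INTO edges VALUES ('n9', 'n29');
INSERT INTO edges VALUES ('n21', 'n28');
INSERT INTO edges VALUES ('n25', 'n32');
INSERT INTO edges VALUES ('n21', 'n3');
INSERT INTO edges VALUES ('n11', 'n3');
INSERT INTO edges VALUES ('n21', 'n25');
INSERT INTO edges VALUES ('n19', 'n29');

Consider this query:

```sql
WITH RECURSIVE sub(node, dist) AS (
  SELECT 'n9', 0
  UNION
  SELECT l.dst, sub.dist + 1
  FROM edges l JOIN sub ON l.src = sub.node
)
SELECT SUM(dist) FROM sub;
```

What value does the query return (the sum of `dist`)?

Base: (n9, dist=0).
Iteration 1: edges from {n9} -> (n19, dist=1), (n29, dist=1), (n32, dist=1).
Iteration 2: edges from {n19,n29,n32} -> (n29, dist=2).
Iteration 3: no outgoing edges from {n29}; recursion stops.
SUM(dist) = 0 + 1 + 1 + 1 + 2 = 5.

5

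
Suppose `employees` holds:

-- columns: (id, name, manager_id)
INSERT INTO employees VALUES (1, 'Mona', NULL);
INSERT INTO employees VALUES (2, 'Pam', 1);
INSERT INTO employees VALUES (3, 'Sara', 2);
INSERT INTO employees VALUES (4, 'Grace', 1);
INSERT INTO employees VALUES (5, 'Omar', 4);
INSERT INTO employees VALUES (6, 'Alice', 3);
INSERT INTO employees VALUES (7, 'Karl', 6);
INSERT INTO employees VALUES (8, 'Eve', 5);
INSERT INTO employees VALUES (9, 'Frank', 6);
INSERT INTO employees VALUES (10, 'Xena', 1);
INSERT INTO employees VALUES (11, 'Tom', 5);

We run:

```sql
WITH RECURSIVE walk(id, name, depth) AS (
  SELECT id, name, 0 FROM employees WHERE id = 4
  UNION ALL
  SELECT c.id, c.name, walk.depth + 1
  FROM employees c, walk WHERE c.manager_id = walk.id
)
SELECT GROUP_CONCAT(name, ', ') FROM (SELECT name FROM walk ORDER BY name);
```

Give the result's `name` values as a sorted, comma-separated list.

Eve, Grace, Omar, Tom

Base: id=4 (Grace) at depth 0.
Iteration 1: rows with manager_id in {4} -> Omar (id 5, depth 1).
Iteration 2: rows with manager_id in {5} -> Eve (id 8, depth 2), Tom (id 11, depth 2).
Iteration 3: no rows with manager_id in {8,11}; recursion stops.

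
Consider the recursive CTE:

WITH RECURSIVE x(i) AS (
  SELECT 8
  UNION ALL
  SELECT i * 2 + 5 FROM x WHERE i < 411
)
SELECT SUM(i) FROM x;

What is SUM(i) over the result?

Base: i=8.
Iteration 1: 8 < 411 holds -> i = 8 * 2 + 5 = 21.
Iteration 2: 21 < 411 holds -> i = 21 * 2 + 5 = 47.
Iteration 3: 47 < 411 holds -> i = 47 * 2 + 5 = 99.
Iteration 4: 99 < 411 holds -> i = 99 * 2 + 5 = 203.
Iteration 5: 203 < 411 holds -> i = 203 * 2 + 5 = 411.
Iteration 6: 411 < 411 fails; recursion stops.
SUM(i) = 8 + 21 + 47 + 99 + 203 + 411 = 789.

789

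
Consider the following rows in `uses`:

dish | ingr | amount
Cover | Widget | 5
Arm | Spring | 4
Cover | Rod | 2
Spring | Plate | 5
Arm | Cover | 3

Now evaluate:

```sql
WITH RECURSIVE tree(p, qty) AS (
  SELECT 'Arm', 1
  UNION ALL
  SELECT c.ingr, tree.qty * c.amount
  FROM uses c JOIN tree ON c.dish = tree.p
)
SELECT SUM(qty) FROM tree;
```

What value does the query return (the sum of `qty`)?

49

Base: (Arm, qty=1).
Iteration 1: components of {Arm} -> Cover = 1*3 = 3, Spring = 1*4 = 4.
Iteration 2: components of {Cover,Spring} -> Plate = 4*5 = 20, Rod = 3*2 = 6, Widget = 3*5 = 15.
Iteration 3: no further components; recursion stops.
SUM(qty) = 1 + 3 + 4 + 15 + 6 + 20 = 49.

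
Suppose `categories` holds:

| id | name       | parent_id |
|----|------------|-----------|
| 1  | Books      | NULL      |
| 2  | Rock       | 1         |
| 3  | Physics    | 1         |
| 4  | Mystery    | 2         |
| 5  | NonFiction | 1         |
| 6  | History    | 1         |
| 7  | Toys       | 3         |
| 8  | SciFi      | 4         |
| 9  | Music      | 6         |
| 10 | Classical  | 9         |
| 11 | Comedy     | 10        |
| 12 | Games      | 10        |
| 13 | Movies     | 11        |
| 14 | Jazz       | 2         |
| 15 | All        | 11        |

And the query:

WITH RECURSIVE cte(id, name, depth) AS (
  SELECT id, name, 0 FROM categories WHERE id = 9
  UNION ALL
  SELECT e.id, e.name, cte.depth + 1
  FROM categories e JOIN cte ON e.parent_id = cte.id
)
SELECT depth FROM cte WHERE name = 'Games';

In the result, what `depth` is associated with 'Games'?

Base: id=9 (Music) at depth 0.
Iteration 1: rows with parent_id in {9} -> Classical (id 10, depth 1).
Iteration 2: rows with parent_id in {10} -> Comedy (id 11, depth 2), Games (id 12, depth 2).
Iteration 3: rows with parent_id in {11,12} -> Movies (id 13, depth 3), All (id 15, depth 3).
Iteration 4: no rows with parent_id in {13,15}; recursion stops.

2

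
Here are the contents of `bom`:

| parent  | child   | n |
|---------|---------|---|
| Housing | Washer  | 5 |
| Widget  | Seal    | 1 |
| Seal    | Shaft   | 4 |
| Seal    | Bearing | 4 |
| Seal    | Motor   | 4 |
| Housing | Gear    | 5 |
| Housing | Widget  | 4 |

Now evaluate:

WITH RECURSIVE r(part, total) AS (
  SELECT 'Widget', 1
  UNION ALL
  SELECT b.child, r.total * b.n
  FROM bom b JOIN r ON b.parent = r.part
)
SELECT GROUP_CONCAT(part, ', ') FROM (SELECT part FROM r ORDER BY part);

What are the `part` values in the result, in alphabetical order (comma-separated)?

Bearing, Motor, Seal, Shaft, Widget

Base: (Widget, total=1).
Iteration 1: components of {Widget} -> Seal = 1*1 = 1.
Iteration 2: components of {Seal} -> Bearing = 1*4 = 4, Motor = 1*4 = 4, Shaft = 1*4 = 4.
Iteration 3: no further components; recursion stops.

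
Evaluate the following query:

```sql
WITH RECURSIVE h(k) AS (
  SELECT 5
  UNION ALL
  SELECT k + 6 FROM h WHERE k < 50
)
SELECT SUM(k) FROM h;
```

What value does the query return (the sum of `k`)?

Base: k=5.
Iteration 1: 5 < 50 holds -> k = 5 + 6 = 11.
Iteration 2: 11 < 50 holds -> k = 11 + 6 = 17.
Iteration 3: 17 < 50 holds -> k = 17 + 6 = 23.
Iteration 4: 23 < 50 holds -> k = 23 + 6 = 29.
Iteration 5: 29 < 50 holds -> k = 29 + 6 = 35.
Iteration 6: 35 < 50 holds -> k = 35 + 6 = 41.
Iteration 7: 41 < 50 holds -> k = 41 + 6 = 47.
Iteration 8: 47 < 50 holds -> k = 47 + 6 = 53.
Iteration 9: 53 < 50 fails; recursion stops.
SUM(k) = 5 + 11 + 17 + 23 + 29 + 35 + 41 + 47 + 53 = 261.

261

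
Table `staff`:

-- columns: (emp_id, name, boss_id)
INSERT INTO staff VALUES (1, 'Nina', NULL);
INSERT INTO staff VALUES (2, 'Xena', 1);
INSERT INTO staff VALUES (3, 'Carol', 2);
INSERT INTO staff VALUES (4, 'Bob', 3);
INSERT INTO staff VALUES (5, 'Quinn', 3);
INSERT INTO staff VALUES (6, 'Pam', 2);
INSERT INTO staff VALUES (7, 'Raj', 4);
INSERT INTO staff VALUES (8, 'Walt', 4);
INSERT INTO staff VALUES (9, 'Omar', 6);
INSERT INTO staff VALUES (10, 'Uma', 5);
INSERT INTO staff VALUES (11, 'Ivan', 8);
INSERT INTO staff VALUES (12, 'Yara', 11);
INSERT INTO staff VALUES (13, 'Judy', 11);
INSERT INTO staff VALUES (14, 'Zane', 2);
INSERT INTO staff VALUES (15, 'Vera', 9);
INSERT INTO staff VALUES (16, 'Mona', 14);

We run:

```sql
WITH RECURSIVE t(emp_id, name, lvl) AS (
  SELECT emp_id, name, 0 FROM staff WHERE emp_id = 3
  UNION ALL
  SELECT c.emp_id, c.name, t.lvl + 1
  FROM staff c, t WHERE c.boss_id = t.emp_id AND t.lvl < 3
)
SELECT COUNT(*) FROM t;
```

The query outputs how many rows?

Base: emp_id=3 (Carol) at lvl 0.
Iteration 1: rows with boss_id in {3} -> Bob (id 4, lvl 1), Quinn (id 5, lvl 1).
Iteration 2: rows with boss_id in {4,5} -> Raj (id 7, lvl 2), Walt (id 8, lvl 2), Uma (id 10, lvl 2).
Iteration 3: rows with boss_id in {7,8,10} -> Ivan (id 11, lvl 3).
Iteration 4: lvl < 3 fails for all current rows; recursion stops.
Total rows emitted: 7.

7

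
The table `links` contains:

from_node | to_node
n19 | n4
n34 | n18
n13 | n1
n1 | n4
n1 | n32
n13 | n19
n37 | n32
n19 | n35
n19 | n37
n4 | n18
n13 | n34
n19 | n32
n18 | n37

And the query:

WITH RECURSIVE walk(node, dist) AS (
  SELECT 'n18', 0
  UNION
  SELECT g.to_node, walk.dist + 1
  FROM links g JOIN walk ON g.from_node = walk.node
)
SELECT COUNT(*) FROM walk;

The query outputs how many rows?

Base: (n18, dist=0).
Iteration 1: edges from {n18} -> (n37, dist=1).
Iteration 2: edges from {n37} -> (n32, dist=2).
Iteration 3: no outgoing edges from {n32}; recursion stops.
Total rows emitted: 3.

3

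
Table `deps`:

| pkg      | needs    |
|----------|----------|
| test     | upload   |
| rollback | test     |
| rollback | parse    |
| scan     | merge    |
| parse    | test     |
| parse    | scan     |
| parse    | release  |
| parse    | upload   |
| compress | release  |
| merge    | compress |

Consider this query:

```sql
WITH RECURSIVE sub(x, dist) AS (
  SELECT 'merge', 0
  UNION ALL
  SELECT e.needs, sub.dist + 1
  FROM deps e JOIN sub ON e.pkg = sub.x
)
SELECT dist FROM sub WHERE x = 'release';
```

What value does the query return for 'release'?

2

Base: (merge, dist=0).
Iteration 1: edges from {merge} -> (compress, dist=1).
Iteration 2: edges from {compress} -> (release, dist=2).
Iteration 3: no outgoing edges from {release}; recursion stops.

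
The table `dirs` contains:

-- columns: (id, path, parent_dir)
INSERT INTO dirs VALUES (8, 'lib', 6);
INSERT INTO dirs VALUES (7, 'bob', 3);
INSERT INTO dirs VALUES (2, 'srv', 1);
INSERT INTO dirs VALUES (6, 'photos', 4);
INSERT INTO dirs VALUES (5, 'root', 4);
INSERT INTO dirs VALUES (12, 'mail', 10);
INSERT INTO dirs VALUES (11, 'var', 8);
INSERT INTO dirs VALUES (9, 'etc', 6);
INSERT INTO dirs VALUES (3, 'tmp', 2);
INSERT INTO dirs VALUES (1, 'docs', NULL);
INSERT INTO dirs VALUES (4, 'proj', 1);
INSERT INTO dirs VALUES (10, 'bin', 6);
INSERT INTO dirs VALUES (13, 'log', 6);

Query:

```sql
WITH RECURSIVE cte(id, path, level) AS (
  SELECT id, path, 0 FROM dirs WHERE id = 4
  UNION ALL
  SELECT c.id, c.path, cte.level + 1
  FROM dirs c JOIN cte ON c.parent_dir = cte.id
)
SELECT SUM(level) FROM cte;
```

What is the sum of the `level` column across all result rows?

Base: id=4 (proj) at level 0.
Iteration 1: rows with parent_dir in {4} -> root (id 5, level 1), photos (id 6, level 1).
Iteration 2: rows with parent_dir in {5,6} -> lib (id 8, level 2), etc (id 9, level 2), bin (id 10, level 2), log (id 13, level 2).
Iteration 3: rows with parent_dir in {8,9,10,13} -> var (id 11, level 3), mail (id 12, level 3).
Iteration 4: no rows with parent_dir in {11,12}; recursion stops.
SUM(level) = 0 + 1 + 1 + 2 + 2 + 2 + 2 + 3 + 3 = 16.

16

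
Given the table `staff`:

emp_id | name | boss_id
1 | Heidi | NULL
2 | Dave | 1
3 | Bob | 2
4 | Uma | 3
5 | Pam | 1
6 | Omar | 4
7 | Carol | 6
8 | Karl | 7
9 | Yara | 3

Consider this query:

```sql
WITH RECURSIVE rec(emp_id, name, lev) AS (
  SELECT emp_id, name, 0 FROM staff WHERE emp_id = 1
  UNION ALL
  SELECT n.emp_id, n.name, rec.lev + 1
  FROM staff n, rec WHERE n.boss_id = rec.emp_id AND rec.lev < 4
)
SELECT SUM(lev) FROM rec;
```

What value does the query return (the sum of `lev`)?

14

Base: emp_id=1 (Heidi) at lev 0.
Iteration 1: rows with boss_id in {1} -> Dave (id 2, lev 1), Pam (id 5, lev 1).
Iteration 2: rows with boss_id in {2,5} -> Bob (id 3, lev 2).
Iteration 3: rows with boss_id in {3} -> Uma (id 4, lev 3), Yara (id 9, lev 3).
Iteration 4: rows with boss_id in {4,9} -> Omar (id 6, lev 4).
Iteration 5: lev < 4 fails for all current rows; recursion stops.
SUM(lev) = 0 + 1 + 1 + 2 + 3 + 3 + 4 = 14.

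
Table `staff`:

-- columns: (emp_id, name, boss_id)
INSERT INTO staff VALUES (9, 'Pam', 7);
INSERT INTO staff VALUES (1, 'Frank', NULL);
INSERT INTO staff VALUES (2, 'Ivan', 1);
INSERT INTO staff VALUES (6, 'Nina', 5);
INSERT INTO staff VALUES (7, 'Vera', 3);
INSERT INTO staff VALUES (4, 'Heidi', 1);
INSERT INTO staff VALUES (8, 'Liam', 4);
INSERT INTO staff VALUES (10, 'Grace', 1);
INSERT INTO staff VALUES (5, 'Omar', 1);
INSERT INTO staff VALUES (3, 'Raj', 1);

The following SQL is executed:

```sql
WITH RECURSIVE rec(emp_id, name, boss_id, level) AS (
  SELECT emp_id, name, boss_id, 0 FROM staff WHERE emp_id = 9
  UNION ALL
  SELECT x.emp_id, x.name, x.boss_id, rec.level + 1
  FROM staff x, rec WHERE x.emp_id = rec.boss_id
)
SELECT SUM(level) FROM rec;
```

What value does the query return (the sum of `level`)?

Base: emp_id=9 (Pam), boss_id=7, level 0.
Iteration 1: join on emp_id=7 -> Vera (id 7, boss_id=3, level 1).
Iteration 2: join on emp_id=3 -> Raj (id 3, boss_id=1, level 2).
Iteration 3: join on emp_id=1 -> Frank (id 1, boss_id=NULL, level 3).
Iteration 4: boss_id is NULL; no match; recursion stops.
SUM(level) = 0 + 1 + 2 + 3 = 6.

6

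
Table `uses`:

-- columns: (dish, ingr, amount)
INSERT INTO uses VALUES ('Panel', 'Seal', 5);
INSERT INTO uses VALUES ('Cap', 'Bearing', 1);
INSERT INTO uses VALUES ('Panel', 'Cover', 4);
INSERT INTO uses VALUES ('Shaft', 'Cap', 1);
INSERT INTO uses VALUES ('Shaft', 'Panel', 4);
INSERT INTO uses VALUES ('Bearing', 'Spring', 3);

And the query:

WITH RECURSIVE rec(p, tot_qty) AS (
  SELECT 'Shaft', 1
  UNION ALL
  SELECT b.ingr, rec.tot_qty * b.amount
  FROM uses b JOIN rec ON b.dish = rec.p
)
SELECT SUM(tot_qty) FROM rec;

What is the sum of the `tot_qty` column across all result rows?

Base: (Shaft, tot_qty=1).
Iteration 1: components of {Shaft} -> Cap = 1*1 = 1, Panel = 1*4 = 4.
Iteration 2: components of {Cap,Panel} -> Bearing = 1*1 = 1, Cover = 4*4 = 16, Seal = 4*5 = 20.
Iteration 3: components of {Bearing,Cover,Seal} -> Spring = 1*3 = 3.
Iteration 4: no further components; recursion stops.
SUM(tot_qty) = 1 + 1 + 4 + 1 + 16 + 20 + 3 = 46.

46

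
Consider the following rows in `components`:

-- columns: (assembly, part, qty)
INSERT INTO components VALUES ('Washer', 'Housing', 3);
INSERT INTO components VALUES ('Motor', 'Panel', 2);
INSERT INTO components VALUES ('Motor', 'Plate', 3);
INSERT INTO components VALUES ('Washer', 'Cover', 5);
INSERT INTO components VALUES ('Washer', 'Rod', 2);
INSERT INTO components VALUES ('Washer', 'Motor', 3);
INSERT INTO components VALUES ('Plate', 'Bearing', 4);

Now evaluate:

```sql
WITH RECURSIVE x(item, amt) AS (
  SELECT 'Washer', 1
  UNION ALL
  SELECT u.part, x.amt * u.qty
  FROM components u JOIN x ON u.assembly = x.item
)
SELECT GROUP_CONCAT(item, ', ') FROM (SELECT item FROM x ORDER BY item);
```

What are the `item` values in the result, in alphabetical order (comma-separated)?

Bearing, Cover, Housing, Motor, Panel, Plate, Rod, Washer

Base: (Washer, amt=1).
Iteration 1: components of {Washer} -> Cover = 1*5 = 5, Housing = 1*3 = 3, Motor = 1*3 = 3, Rod = 1*2 = 2.
Iteration 2: components of {Cover,Housing,Motor,Rod} -> Panel = 3*2 = 6, Plate = 3*3 = 9.
Iteration 3: components of {Panel,Plate} -> Bearing = 9*4 = 36.
Iteration 4: no further components; recursion stops.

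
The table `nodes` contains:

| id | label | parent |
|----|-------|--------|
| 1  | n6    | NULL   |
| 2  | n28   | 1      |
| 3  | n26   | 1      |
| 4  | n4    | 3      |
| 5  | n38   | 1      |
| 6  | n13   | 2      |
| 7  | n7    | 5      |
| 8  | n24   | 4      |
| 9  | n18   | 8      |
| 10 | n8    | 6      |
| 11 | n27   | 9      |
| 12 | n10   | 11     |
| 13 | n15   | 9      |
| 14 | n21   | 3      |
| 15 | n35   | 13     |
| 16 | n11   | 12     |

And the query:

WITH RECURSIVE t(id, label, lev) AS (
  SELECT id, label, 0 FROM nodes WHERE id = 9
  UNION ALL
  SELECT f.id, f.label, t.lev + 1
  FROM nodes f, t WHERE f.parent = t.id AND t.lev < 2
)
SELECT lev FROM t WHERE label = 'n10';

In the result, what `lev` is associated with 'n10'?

2

Base: id=9 (n18) at lev 0.
Iteration 1: rows with parent in {9} -> n27 (id 11, lev 1), n15 (id 13, lev 1).
Iteration 2: rows with parent in {11,13} -> n10 (id 12, lev 2), n35 (id 15, lev 2).
Iteration 3: lev < 2 fails for all current rows; recursion stops.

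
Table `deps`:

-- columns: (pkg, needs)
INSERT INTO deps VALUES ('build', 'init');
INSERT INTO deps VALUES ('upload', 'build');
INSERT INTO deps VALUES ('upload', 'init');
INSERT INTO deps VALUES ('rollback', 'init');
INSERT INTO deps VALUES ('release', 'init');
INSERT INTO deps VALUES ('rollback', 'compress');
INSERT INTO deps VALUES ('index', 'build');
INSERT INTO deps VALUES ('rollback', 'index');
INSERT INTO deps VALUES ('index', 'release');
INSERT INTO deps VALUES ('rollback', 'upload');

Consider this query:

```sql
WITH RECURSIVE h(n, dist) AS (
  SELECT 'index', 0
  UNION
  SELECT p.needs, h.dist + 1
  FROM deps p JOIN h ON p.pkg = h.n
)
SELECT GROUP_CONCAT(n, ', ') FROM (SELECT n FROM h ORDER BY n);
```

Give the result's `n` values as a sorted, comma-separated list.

Base: (index, dist=0).
Iteration 1: edges from {index} -> (build, dist=1), (release, dist=1).
Iteration 2: edges from {build,release} -> (init, dist=2). [UNION drops 1 duplicate row(s)]
Iteration 3: no outgoing edges from {init}; recursion stops.

build, index, init, release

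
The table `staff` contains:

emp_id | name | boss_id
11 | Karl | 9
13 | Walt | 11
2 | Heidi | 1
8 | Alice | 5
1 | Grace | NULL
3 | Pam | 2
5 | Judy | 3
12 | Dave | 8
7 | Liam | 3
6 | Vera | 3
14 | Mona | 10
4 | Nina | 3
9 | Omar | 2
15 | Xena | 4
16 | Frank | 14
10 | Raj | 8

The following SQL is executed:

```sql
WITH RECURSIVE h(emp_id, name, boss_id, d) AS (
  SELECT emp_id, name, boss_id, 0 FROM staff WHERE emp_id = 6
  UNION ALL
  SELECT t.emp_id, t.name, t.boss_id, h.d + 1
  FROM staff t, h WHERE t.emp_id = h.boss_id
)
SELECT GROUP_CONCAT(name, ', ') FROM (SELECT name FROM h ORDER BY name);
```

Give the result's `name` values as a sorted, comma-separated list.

Grace, Heidi, Pam, Vera

Base: emp_id=6 (Vera), boss_id=3, d 0.
Iteration 1: join on emp_id=3 -> Pam (id 3, boss_id=2, d 1).
Iteration 2: join on emp_id=2 -> Heidi (id 2, boss_id=1, d 2).
Iteration 3: join on emp_id=1 -> Grace (id 1, boss_id=NULL, d 3).
Iteration 4: boss_id is NULL; no match; recursion stops.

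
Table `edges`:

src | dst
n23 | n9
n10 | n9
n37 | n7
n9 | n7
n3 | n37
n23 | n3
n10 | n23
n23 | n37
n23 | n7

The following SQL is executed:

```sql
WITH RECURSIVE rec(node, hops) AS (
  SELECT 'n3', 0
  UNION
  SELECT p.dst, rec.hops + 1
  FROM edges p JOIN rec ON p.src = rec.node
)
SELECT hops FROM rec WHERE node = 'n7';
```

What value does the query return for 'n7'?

2

Base: (n3, hops=0).
Iteration 1: edges from {n3} -> (n37, hops=1).
Iteration 2: edges from {n37} -> (n7, hops=2).
Iteration 3: no outgoing edges from {n7}; recursion stops.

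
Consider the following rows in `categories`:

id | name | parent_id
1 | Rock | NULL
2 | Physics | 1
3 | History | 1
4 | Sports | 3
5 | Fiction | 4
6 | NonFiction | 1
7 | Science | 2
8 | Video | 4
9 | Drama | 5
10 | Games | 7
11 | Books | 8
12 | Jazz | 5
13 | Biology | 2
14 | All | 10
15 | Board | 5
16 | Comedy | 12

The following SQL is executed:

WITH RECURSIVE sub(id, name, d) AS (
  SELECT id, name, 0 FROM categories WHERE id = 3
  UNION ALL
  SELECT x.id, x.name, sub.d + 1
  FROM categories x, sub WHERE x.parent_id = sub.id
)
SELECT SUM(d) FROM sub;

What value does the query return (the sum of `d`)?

21

Base: id=3 (History) at d 0.
Iteration 1: rows with parent_id in {3} -> Sports (id 4, d 1).
Iteration 2: rows with parent_id in {4} -> Fiction (id 5, d 2), Video (id 8, d 2).
Iteration 3: rows with parent_id in {5,8} -> Drama (id 9, d 3), Books (id 11, d 3), Jazz (id 12, d 3), Board (id 15, d 3).
Iteration 4: rows with parent_id in {9,11,12,15} -> Comedy (id 16, d 4).
Iteration 5: no rows with parent_id in {16}; recursion stops.
SUM(d) = 0 + 1 + 2 + 2 + 3 + 3 + 3 + 3 + 4 = 21.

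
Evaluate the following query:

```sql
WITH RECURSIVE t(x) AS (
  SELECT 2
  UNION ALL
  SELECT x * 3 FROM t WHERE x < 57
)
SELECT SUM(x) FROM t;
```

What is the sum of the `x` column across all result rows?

Base: x=2.
Iteration 1: 2 < 57 holds -> x = 2 * 3 = 6.
Iteration 2: 6 < 57 holds -> x = 6 * 3 = 18.
Iteration 3: 18 < 57 holds -> x = 18 * 3 = 54.
Iteration 4: 54 < 57 holds -> x = 54 * 3 = 162.
Iteration 5: 162 < 57 fails; recursion stops.
SUM(x) = 2 + 6 + 18 + 54 + 162 = 242.

242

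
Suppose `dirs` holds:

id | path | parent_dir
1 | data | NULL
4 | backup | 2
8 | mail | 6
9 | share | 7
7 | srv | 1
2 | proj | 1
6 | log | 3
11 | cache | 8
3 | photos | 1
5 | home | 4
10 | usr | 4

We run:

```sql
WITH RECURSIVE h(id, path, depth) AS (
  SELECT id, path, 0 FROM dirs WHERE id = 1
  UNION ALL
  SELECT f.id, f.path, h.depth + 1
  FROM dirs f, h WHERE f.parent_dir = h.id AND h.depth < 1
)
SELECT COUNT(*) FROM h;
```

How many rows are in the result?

Base: id=1 (data) at depth 0.
Iteration 1: rows with parent_dir in {1} -> proj (id 2, depth 1), photos (id 3, depth 1), srv (id 7, depth 1).
Iteration 2: depth < 1 fails for all current rows; recursion stops.
Total rows emitted: 4.

4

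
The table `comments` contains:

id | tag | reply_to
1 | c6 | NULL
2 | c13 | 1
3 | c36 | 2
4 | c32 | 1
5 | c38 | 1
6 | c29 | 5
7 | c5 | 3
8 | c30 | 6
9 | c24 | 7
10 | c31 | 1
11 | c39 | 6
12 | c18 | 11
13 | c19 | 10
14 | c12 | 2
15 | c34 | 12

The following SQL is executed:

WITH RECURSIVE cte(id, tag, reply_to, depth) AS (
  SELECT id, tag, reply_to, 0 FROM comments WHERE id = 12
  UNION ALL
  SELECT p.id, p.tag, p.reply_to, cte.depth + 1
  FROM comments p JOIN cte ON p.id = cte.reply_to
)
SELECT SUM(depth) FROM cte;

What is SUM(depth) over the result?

10

Base: id=12 (c18), reply_to=11, depth 0.
Iteration 1: join on id=11 -> c39 (id 11, reply_to=6, depth 1).
Iteration 2: join on id=6 -> c29 (id 6, reply_to=5, depth 2).
Iteration 3: join on id=5 -> c38 (id 5, reply_to=1, depth 3).
Iteration 4: join on id=1 -> c6 (id 1, reply_to=NULL, depth 4).
Iteration 5: reply_to is NULL; no match; recursion stops.
SUM(depth) = 0 + 1 + 2 + 3 + 4 = 10.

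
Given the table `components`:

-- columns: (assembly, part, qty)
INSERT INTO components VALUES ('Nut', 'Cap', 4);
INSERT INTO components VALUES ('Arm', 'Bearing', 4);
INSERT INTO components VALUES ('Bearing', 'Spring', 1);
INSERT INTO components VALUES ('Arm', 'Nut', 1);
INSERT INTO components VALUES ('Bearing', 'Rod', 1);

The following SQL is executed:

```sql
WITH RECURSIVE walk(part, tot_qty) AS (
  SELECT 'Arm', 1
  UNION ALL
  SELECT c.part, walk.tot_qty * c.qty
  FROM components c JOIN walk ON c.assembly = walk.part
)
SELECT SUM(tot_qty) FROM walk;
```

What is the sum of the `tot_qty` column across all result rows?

Base: (Arm, tot_qty=1).
Iteration 1: components of {Arm} -> Bearing = 1*4 = 4, Nut = 1*1 = 1.
Iteration 2: components of {Bearing,Nut} -> Cap = 1*4 = 4, Rod = 4*1 = 4, Spring = 4*1 = 4.
Iteration 3: no further components; recursion stops.
SUM(tot_qty) = 1 + 4 + 1 + 4 + 4 + 4 = 18.

18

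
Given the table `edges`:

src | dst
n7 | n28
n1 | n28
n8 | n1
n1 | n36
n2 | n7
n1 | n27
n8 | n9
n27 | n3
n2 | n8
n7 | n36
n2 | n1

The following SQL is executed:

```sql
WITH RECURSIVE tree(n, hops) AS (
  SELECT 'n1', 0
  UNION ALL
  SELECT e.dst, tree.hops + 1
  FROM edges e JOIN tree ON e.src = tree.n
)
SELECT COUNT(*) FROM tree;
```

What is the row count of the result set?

Base: (n1, hops=0).
Iteration 1: edges from {n1} -> (n27, hops=1), (n28, hops=1), (n36, hops=1).
Iteration 2: edges from {n27,n28,n36} -> (n3, hops=2).
Iteration 3: no outgoing edges from {n3}; recursion stops.
Total rows emitted: 5.

5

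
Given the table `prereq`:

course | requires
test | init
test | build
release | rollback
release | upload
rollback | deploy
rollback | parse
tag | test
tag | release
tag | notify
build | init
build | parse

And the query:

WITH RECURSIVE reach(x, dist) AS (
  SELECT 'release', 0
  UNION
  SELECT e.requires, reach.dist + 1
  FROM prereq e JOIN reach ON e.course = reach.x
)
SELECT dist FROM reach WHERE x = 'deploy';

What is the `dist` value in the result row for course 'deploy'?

2

Base: (release, dist=0).
Iteration 1: edges from {release} -> (rollback, dist=1), (upload, dist=1).
Iteration 2: edges from {rollback,upload} -> (deploy, dist=2), (parse, dist=2).
Iteration 3: no outgoing edges from {deploy,parse}; recursion stops.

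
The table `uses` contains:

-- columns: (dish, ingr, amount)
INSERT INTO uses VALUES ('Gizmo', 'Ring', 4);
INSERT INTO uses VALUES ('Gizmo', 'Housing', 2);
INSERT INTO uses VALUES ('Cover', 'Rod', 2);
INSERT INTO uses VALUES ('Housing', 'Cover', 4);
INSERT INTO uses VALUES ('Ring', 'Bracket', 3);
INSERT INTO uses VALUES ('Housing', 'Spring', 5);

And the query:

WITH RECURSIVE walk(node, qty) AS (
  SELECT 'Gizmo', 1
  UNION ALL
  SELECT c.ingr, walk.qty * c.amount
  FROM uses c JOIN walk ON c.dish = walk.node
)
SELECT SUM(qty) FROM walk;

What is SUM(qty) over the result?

Base: (Gizmo, qty=1).
Iteration 1: components of {Gizmo} -> Housing = 1*2 = 2, Ring = 1*4 = 4.
Iteration 2: components of {Housing,Ring} -> Bracket = 4*3 = 12, Cover = 2*4 = 8, Spring = 2*5 = 10.
Iteration 3: components of {Bracket,Cover,Spring} -> Rod = 8*2 = 16.
Iteration 4: no further components; recursion stops.
SUM(qty) = 1 + 2 + 4 + 10 + 8 + 12 + 16 = 53.

53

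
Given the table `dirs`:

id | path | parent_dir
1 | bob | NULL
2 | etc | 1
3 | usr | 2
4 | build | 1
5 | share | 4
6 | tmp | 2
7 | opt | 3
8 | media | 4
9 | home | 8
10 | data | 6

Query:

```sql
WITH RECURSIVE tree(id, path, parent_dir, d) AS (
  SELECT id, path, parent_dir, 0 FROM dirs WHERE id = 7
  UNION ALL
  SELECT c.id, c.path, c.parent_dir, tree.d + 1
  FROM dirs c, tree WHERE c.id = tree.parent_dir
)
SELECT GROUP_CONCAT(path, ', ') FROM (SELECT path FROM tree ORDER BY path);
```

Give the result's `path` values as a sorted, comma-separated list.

bob, etc, opt, usr

Base: id=7 (opt), parent_dir=3, d 0.
Iteration 1: join on id=3 -> usr (id 3, parent_dir=2, d 1).
Iteration 2: join on id=2 -> etc (id 2, parent_dir=1, d 2).
Iteration 3: join on id=1 -> bob (id 1, parent_dir=NULL, d 3).
Iteration 4: parent_dir is NULL; no match; recursion stops.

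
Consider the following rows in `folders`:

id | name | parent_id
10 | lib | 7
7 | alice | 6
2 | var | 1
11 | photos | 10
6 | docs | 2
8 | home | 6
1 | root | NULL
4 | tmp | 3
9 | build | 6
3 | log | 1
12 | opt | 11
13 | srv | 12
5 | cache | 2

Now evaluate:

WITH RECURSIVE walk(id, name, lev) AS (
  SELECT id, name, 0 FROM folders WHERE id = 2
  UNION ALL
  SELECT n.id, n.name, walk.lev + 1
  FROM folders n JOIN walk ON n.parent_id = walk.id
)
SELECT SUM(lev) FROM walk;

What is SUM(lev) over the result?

26

Base: id=2 (var) at lev 0.
Iteration 1: rows with parent_id in {2} -> cache (id 5, lev 1), docs (id 6, lev 1).
Iteration 2: rows with parent_id in {5,6} -> alice (id 7, lev 2), home (id 8, lev 2), build (id 9, lev 2).
Iteration 3: rows with parent_id in {7,8,9} -> lib (id 10, lev 3).
Iteration 4: rows with parent_id in {10} -> photos (id 11, lev 4).
Iteration 5: rows with parent_id in {11} -> opt (id 12, lev 5).
Iteration 6: rows with parent_id in {12} -> srv (id 13, lev 6).
Iteration 7: no rows with parent_id in {13}; recursion stops.
SUM(lev) = 0 + 1 + 1 + 2 + 2 + 2 + 3 + 4 + 5 + 6 = 26.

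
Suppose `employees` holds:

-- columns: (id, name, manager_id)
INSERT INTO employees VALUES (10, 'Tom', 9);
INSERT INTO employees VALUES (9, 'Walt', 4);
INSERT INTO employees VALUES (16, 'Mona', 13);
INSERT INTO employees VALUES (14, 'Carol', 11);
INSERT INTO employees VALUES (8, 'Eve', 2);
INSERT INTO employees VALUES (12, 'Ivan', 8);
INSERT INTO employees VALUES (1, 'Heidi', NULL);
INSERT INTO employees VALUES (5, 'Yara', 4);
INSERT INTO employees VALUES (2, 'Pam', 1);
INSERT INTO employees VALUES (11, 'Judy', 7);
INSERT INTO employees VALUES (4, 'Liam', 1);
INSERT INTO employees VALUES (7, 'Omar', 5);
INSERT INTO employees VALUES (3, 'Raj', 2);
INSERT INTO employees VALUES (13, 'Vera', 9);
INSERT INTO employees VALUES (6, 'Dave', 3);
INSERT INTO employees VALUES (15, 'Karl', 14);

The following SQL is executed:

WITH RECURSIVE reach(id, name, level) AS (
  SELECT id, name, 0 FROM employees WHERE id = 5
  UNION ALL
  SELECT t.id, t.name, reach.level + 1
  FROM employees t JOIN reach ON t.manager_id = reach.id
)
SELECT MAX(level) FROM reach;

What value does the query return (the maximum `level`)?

Base: id=5 (Yara) at level 0.
Iteration 1: rows with manager_id in {5} -> Omar (id 7, level 1).
Iteration 2: rows with manager_id in {7} -> Judy (id 11, level 2).
Iteration 3: rows with manager_id in {11} -> Carol (id 14, level 3).
Iteration 4: rows with manager_id in {14} -> Karl (id 15, level 4).
Iteration 5: no rows with manager_id in {15}; recursion stops.
level values: 0, 1, 2, 3, 4; the maximum is 4.

4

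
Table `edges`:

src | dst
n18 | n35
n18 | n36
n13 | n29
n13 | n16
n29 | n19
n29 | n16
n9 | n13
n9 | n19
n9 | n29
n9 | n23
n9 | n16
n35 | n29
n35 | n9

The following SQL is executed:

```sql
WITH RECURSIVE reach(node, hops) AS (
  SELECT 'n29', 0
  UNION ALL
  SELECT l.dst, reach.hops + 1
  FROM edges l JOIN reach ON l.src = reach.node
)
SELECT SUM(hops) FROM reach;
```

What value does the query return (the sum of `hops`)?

Base: (n29, hops=0).
Iteration 1: edges from {n29} -> (n16, hops=1), (n19, hops=1).
Iteration 2: no outgoing edges from {n16,n19}; recursion stops.
SUM(hops) = 0 + 1 + 1 = 2.

2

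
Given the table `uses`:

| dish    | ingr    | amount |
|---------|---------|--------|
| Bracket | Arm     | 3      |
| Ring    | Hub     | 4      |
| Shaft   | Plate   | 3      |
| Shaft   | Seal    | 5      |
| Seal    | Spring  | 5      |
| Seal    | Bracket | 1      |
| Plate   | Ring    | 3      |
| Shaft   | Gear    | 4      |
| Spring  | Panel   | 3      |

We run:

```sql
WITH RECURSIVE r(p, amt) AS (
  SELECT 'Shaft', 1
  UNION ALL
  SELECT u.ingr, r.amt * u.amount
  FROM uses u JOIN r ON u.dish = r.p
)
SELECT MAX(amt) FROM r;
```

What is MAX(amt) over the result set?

Base: (Shaft, amt=1).
Iteration 1: components of {Shaft} -> Gear = 1*4 = 4, Plate = 1*3 = 3, Seal = 1*5 = 5.
Iteration 2: components of {Gear,Plate,Seal} -> Bracket = 5*1 = 5, Ring = 3*3 = 9, Spring = 5*5 = 25.
Iteration 3: components of {Bracket,Ring,Spring} -> Arm = 5*3 = 15, Hub = 9*4 = 36, Panel = 25*3 = 75.
Iteration 4: no further components; recursion stops.
amt values: 1, 5, 3, 4, 25, 5, 9, 75, 15, 36; the maximum is 75.

75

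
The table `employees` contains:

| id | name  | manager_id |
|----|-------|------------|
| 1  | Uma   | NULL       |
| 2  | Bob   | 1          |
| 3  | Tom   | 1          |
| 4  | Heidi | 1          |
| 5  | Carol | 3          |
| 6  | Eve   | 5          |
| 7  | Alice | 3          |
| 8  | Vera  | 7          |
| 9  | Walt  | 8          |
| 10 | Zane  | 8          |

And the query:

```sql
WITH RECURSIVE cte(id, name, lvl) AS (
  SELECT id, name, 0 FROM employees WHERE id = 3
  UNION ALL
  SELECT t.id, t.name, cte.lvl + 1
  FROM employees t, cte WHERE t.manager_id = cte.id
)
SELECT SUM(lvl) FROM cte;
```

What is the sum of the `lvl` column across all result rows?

Base: id=3 (Tom) at lvl 0.
Iteration 1: rows with manager_id in {3} -> Carol (id 5, lvl 1), Alice (id 7, lvl 1).
Iteration 2: rows with manager_id in {5,7} -> Eve (id 6, lvl 2), Vera (id 8, lvl 2).
Iteration 3: rows with manager_id in {6,8} -> Walt (id 9, lvl 3), Zane (id 10, lvl 3).
Iteration 4: no rows with manager_id in {9,10}; recursion stops.
SUM(lvl) = 0 + 1 + 1 + 2 + 2 + 3 + 3 = 12.

12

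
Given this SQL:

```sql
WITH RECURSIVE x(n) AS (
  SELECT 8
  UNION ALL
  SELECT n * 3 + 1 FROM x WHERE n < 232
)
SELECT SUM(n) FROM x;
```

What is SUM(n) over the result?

1026

Base: n=8.
Iteration 1: 8 < 232 holds -> n = 8 * 3 + 1 = 25.
Iteration 2: 25 < 232 holds -> n = 25 * 3 + 1 = 76.
Iteration 3: 76 < 232 holds -> n = 76 * 3 + 1 = 229.
Iteration 4: 229 < 232 holds -> n = 229 * 3 + 1 = 688.
Iteration 5: 688 < 232 fails; recursion stops.
SUM(n) = 8 + 25 + 76 + 229 + 688 = 1026.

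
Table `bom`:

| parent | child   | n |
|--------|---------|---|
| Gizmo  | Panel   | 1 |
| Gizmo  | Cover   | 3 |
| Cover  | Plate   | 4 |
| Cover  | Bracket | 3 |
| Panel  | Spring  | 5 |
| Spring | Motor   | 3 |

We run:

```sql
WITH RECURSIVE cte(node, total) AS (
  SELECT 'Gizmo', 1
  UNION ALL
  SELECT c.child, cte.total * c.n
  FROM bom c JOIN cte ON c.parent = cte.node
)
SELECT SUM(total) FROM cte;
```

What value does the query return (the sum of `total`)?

46

Base: (Gizmo, total=1).
Iteration 1: components of {Gizmo} -> Cover = 1*3 = 3, Panel = 1*1 = 1.
Iteration 2: components of {Cover,Panel} -> Bracket = 3*3 = 9, Plate = 3*4 = 12, Spring = 1*5 = 5.
Iteration 3: components of {Bracket,Plate,Spring} -> Motor = 5*3 = 15.
Iteration 4: no further components; recursion stops.
SUM(total) = 1 + 1 + 3 + 5 + 12 + 9 + 15 = 46.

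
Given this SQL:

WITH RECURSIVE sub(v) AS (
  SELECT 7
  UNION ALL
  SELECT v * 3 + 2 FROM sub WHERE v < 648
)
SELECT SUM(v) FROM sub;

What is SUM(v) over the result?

Base: v=7.
Iteration 1: 7 < 648 holds -> v = 7 * 3 + 2 = 23.
Iteration 2: 23 < 648 holds -> v = 23 * 3 + 2 = 71.
Iteration 3: 71 < 648 holds -> v = 71 * 3 + 2 = 215.
Iteration 4: 215 < 648 holds -> v = 215 * 3 + 2 = 647.
Iteration 5: 647 < 648 holds -> v = 647 * 3 + 2 = 1943.
Iteration 6: 1943 < 648 fails; recursion stops.
SUM(v) = 7 + 23 + 71 + 215 + 647 + 1943 = 2906.

2906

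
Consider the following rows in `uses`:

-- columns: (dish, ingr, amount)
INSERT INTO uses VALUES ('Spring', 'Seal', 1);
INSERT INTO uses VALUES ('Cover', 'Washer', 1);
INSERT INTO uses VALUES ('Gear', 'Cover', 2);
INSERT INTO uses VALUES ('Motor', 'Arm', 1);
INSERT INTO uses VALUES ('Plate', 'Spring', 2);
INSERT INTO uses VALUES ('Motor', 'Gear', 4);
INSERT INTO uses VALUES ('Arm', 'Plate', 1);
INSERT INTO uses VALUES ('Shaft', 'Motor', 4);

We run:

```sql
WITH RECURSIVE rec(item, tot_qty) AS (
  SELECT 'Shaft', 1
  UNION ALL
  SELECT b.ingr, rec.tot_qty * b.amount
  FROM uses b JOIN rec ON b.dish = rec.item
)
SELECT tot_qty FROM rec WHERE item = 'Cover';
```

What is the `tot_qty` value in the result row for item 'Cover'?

Base: (Shaft, tot_qty=1).
Iteration 1: components of {Shaft} -> Motor = 1*4 = 4.
Iteration 2: components of {Motor} -> Arm = 4*1 = 4, Gear = 4*4 = 16.
Iteration 3: components of {Arm,Gear} -> Cover = 16*2 = 32, Plate = 4*1 = 4.
Iteration 4: components of {Cover,Plate} -> Spring = 4*2 = 8, Washer = 32*1 = 32.
Iteration 5: components of {Spring,Washer} -> Seal = 8*1 = 8.
Iteration 6: no further components; recursion stops.

32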